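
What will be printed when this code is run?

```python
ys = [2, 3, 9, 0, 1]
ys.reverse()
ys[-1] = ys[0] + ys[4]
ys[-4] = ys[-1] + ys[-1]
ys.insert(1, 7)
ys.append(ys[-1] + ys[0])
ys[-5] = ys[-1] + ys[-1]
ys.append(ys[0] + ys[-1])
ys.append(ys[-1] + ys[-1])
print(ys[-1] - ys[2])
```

2

reverse → [1, 0, 9, 3, 2]
ys[-1] = ys[0]+ys[4] = 1+2 = 3 → [1, 0, 9, 3, 3]
ys[-4] = ys[-1]+ys[-1] = 3+3 = 6 → [1, 6, 9, 3, 3]
insert 7 at 1 → [1, 7, 6, 9, 3, 3]
append ys[-1]+ys[0] = 3+1 = 4 → [1, 7, 6, 9, 3, 3, 4]
ys[-5] = ys[-1]+ys[-1] = 4+4 = 8 → [1, 7, 8, 9, 3, 3, 4]
append ys[0]+ys[-1] = 1+4 = 5 → [1, 7, 8, 9, 3, 3, 4, 5]
append ys[-1]+ys[-1] = 5+5 = 10 → [1, 7, 8, 9, 3, 3, 4, 5, 10]
ys[-1]-ys[2] = 10-8 = 2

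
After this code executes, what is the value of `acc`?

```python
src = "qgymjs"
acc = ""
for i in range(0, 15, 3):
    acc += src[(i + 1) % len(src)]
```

'gjgjg'

i=0: add src[1]='g' → 'g'
i=3: add src[4]='j' → 'gj'
i=6: add src[1]='g' → 'gjg'
i=9: add src[4]='j' → 'gjgj'
i=12: add src[1]='g' → 'gjgjg'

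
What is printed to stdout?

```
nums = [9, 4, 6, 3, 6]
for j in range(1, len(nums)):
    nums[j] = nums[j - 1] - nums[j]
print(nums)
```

j=1: nums[1] = 9-4 = 5 → [9, 5, 6, 3, 6]
j=2: nums[2] = 5-6 = -1 → [9, 5, -1, 3, 6]
j=3: nums[3] = (-1)-3 = -4 → [9, 5, -1, -4, 6]
j=4: nums[4] = (-4)-6 = -10 → [9, 5, -1, -4, -10]

[9, 5, -1, -4, -10]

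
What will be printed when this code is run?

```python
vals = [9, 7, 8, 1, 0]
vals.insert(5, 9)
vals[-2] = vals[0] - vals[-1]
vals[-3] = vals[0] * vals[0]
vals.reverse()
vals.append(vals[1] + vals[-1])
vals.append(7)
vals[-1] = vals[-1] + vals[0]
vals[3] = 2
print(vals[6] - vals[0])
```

insert 9 at 5 → [9, 7, 8, 1, 0, 9]
vals[-2] = vals[0]-vals[-1] = 9-9 = 0 → [9, 7, 8, 1, 0, 9]
vals[-3] = vals[0]*vals[0] = 9*9 = 81 → [9, 7, 8, 81, 0, 9]
reverse → [9, 0, 81, 8, 7, 9]
append vals[1]+vals[-1] = 0+9 = 9 → [9, 0, 81, 8, 7, 9, 9]
append 7 → [9, 0, 81, 8, 7, 9, 9, 7]
vals[-1] = vals[-1]+vals[0] = 7+9 = 16 → [9, 0, 81, 8, 7, 9, 9, 16]
vals[3] = 2 → [9, 0, 81, 2, 7, 9, 9, 16]
vals[6]-vals[0] = 9-9 = 0

0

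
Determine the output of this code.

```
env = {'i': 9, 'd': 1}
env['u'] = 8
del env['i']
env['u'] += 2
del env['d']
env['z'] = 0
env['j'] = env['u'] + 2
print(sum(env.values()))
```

22

env['u'] = 8 → {'i': 9, 'd': 1, 'u': 8}
del 'i' → {'d': 1, 'u': 8}
env['u'] = 8+2 = 10 → {'d': 1, 'u': 10}
del 'd' → {'u': 10}
env['z'] = 0 → {'u': 10, 'z': 0}
env['j'] = env['u']+2 = 12 → {'u': 10, 'z': 0, 'j': 12}
sum of values = 22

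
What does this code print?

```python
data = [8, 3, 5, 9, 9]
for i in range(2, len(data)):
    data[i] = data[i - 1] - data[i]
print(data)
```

[8, 3, -2, -11, -20]

i=2: data[2] = 3-5 = -2 → [8, 3, -2, 9, 9]
i=3: data[3] = (-2)-9 = -11 → [8, 3, -2, -11, 9]
i=4: data[4] = (-11)-9 = -20 → [8, 3, -2, -11, -20]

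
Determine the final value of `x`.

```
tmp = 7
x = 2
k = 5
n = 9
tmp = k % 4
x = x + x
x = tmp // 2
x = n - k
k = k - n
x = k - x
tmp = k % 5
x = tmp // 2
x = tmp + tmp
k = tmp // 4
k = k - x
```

tmp = 5%4 = 1
x = 2+2 = 4
x = 1//2 = 0
x = 9-5 = 4
k = 5-9 = -4
x = (-4)-4 = -8
tmp = (-4)%5 = 1
x = 1//2 = 0
x = 1+1 = 2
k = 1//4 = 0
k = 0-2 = -2

2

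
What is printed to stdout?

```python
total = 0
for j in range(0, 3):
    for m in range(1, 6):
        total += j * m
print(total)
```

j=0,m=1: total = 0+0 = 0
j=0,m=2: total = 0+0 = 0
j=0,m=3: total = 0+0 = 0
j=0,m=4: total = 0+0 = 0
j=0,m=5: total = 0+0 = 0
j=1,m=1: total = 0+1 = 1
j=1,m=2: total = 1+2 = 3
j=1,m=3: total = 3+3 = 6
j=1,m=4: total = 6+4 = 10
j=1,m=5: total = 10+5 = 15
j=2,m=1: total = 15+2 = 17
j=2,m=2: total = 17+4 = 21
j=2,m=3: total = 21+6 = 27
j=2,m=4: total = 27+8 = 35
j=2,m=5: total = 35+10 = 45

45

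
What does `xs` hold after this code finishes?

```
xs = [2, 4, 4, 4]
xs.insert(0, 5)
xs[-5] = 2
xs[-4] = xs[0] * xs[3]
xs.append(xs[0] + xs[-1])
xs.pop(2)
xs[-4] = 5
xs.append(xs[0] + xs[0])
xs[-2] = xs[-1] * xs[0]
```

insert 5 at 0 → [5, 2, 4, 4, 4]
xs[-5] = 2 → [2, 2, 4, 4, 4]
xs[-4] = xs[0]*xs[3] = 2*4 = 8 → [2, 8, 4, 4, 4]
append xs[0]+xs[-1] = 2+4 = 6 → [2, 8, 4, 4, 4, 6]
pop(2) removes 4 → [2, 8, 4, 4, 6]
xs[-4] = 5 → [2, 5, 4, 4, 6]
append xs[0]+xs[0] = 2+2 = 4 → [2, 5, 4, 4, 6, 4]
xs[-2] = xs[-1]*xs[0] = 4*2 = 8 → [2, 5, 4, 4, 8, 4]

[2, 5, 4, 4, 8, 4]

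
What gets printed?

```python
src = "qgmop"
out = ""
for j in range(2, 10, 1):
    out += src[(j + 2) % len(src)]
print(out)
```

j=2: add src[4]='p' → 'p'
j=3: add src[0]='q' → 'pq'
j=4: add src[1]='g' → 'pqg'
j=5: add src[2]='m' → 'pqgm'
j=6: add src[3]='o' → 'pqgmo'
j=7: add src[4]='p' → 'pqgmop'
j=8: add src[0]='q' → 'pqgmopq'
j=9: add src[1]='g' → 'pqgmopqg'

pqgmopqg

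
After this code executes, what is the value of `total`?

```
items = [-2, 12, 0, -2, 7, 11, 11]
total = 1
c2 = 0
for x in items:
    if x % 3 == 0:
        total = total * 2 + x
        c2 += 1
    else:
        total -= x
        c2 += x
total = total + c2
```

36

x=-2: not %3==0, total = 1-(-2) = 3; c2=-2
x=12: %3==0, total = 3*2+12 = 18; c2=-1
x=0: %3==0, total = 18*2+0 = 36; c2=0
x=-2: not %3==0, total = 36-(-2) = 38; c2=-2
x=7: not %3==0, total = 38-7 = 31; c2=5
x=11: not %3==0, total = 31-11 = 20; c2=16
x=11: not %3==0, total = 20-11 = 9; c2=27
total+c2 = 9+27 = 36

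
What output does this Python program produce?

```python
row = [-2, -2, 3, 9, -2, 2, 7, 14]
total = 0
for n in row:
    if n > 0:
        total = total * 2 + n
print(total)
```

156

n=-2: not >0
n=-2: not >0
n=3: >0, total = 0*2+3 = 3
n=9: >0, total = 3*2+9 = 15
n=-2: not >0
n=2: >0, total = 15*2+2 = 32
n=7: >0, total = 32*2+7 = 71
n=14: >0, total = 71*2+14 = 156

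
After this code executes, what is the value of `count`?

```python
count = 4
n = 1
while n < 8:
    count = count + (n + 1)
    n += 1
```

39

n=1: count = 4+2 = 6
n=2: count = 6+3 = 9
n=3: count = 9+4 = 13
n=4: count = 13+5 = 18
n=5: count = 18+6 = 24
n=6: count = 24+7 = 31
n=7: count = 31+8 = 39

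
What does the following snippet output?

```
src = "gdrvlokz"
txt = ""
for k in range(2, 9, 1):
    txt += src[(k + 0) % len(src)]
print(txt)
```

k=2: add src[2]='r' → 'r'
k=3: add src[3]='v' → 'rv'
k=4: add src[4]='l' → 'rvl'
k=5: add src[5]='o' → 'rvlo'
k=6: add src[6]='k' → 'rvlok'
k=7: add src[7]='z' → 'rvlokz'
k=8: add src[0]='g' → 'rvlokzg'

rvlokzg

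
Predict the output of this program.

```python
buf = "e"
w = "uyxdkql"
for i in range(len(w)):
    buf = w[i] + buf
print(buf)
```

lqkdxyue

i=0: prepend 'u' → 'ue'
i=1: prepend 'y' → 'yue'
i=2: prepend 'x' → 'xyue'
i=3: prepend 'd' → 'dxyue'
i=4: prepend 'k' → 'kdxyue'
i=5: prepend 'q' → 'qkdxyue'
i=6: prepend 'l' → 'lqkdxyue'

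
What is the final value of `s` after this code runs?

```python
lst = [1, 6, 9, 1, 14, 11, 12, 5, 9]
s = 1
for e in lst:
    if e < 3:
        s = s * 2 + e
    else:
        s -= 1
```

e=1: <3, s = 1*2+1 = 3
e=6: not <3, s = 3-1 = 2
e=9: not <3, s = 2-1 = 1
e=1: <3, s = 1*2+1 = 3
e=14: not <3, s = 3-1 = 2
e=11: not <3, s = 2-1 = 1
e=12: not <3, s = 1-1 = 0
e=5: not <3, s = 0-1 = -1
e=9: not <3, s = (-1)-1 = -2

-2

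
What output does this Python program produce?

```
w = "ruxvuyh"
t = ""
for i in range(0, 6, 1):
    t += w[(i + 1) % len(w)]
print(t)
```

uxvuyh

i=0: add w[1]='u' → 'u'
i=1: add w[2]='x' → 'ux'
i=2: add w[3]='v' → 'uxv'
i=3: add w[4]='u' → 'uxvu'
i=4: add w[5]='y' → 'uxvuy'
i=5: add w[6]='h' → 'uxvuyh'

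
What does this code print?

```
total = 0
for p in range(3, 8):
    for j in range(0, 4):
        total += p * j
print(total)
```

p=3,j=0: total = 0+0 = 0
p=3,j=1: total = 0+3 = 3
p=3,j=2: total = 3+6 = 9
p=3,j=3: total = 9+9 = 18
p=4,j=0: total = 18+0 = 18
p=4,j=1: total = 18+4 = 22
p=4,j=2: total = 22+8 = 30
p=4,j=3: total = 30+12 = 42
p=5,j=0: total = 42+0 = 42
p=5,j=1: total = 42+5 = 47
p=5,j=2: total = 47+10 = 57
p=5,j=3: total = 57+15 = 72
p=6,j=0: total = 72+0 = 72
p=6,j=1: total = 72+6 = 78
p=6,j=2: total = 78+12 = 90
p=6,j=3: total = 90+18 = 108
p=7,j=0: total = 108+0 = 108
p=7,j=1: total = 108+7 = 115
p=7,j=2: total = 115+14 = 129
p=7,j=3: total = 129+21 = 150

150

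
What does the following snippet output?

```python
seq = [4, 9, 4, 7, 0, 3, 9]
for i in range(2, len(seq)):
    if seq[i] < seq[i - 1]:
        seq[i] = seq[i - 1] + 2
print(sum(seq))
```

88

i=2: 4<9, seq[2] = 9+2 = 11 → [4, 9, 11, 7, 0, 3, 9]
i=3: 7<11, seq[3] = 11+2 = 13 → [4, 9, 11, 13, 0, 3, 9]
i=4: 0<13, seq[4] = 13+2 = 15 → [4, 9, 11, 13, 15, 3, 9]
i=5: 3<15, seq[5] = 15+2 = 17 → [4, 9, 11, 13, 15, 17, 9]
i=6: 9<17, seq[6] = 17+2 = 19 → [4, 9, 11, 13, 15, 17, 19]
sum = 88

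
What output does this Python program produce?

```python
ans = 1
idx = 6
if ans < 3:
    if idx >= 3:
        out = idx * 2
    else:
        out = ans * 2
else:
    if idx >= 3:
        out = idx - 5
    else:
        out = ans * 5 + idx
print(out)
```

12

ans=1, idx=6
ans < 3 is True; idx >= 3 is True
→ out = idx * 2 = 12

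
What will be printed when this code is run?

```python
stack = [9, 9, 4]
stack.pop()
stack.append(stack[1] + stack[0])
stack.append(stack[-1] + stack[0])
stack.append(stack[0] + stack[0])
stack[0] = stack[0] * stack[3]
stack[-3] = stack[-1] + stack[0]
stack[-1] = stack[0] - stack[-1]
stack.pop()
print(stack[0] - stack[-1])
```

pop() removes 4 → [9, 9]
append stack[1]+stack[0] = 9+9 = 18 → [9, 9, 18]
append stack[-1]+stack[0] = 18+9 = 27 → [9, 9, 18, 27]
append stack[0]+stack[0] = 9+9 = 18 → [9, 9, 18, 27, 18]
stack[0] = stack[0]*stack[3] = 9*27 = 243 → [243, 9, 18, 27, 18]
stack[-3] = stack[-1]+stack[0] = 18+243 = 261 → [243, 9, 261, 27, 18]
stack[-1] = stack[0]-stack[-1] = 243-18 = 225 → [243, 9, 261, 27, 225]
pop() removes 225 → [243, 9, 261, 27]
stack[0]-stack[-1] = 243-27 = 216

216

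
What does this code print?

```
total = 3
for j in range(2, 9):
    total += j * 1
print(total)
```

j=2: total = 3+2*1 = 5
j=3: total = 5+3*1 = 8
j=4: total = 8+4*1 = 12
j=5: total = 12+5*1 = 17
j=6: total = 17+6*1 = 23
j=7: total = 23+7*1 = 30
j=8: total = 30+8*1 = 38

38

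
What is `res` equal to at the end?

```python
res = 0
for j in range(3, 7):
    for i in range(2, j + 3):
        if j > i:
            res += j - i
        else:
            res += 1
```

j=3,i=2: 3>2, res = 0+1 = 1
j=3,i=3: not 3>3, res = 1+1 = 2
j=3,i=4: not 3>4, res = 2+1 = 3
j=3,i=5: not 3>5, res = 3+1 = 4
j=4,i=2: 4>2, res = 4+2 = 6
j=4,i=3: 4>3, res = 6+1 = 7
j=4,i=4: not 4>4, res = 7+1 = 8
j=4,i=5: not 4>5, res = 8+1 = 9
j=4,i=6: not 4>6, res = 9+1 = 10
j=5,i=2: 5>2, res = 10+3 = 13
j=5,i=3: 5>3, res = 13+2 = 15
j=5,i=4: 5>4, res = 15+1 = 16
j=5,i=5: not 5>5, res = 16+1 = 17
j=5,i=6: not 5>6, res = 17+1 = 18
j=5,i=7: not 5>7, res = 18+1 = 19
j=6,i=2: 6>2, res = 19+4 = 23
j=6,i=3: 6>3, res = 23+3 = 26
j=6,i=4: 6>4, res = 26+2 = 28
j=6,i=5: 6>5, res = 28+1 = 29
j=6,i=6: not 6>6, res = 29+1 = 30
j=6,i=7: not 6>7, res = 30+1 = 31
j=6,i=8: not 6>8, res = 31+1 = 32

32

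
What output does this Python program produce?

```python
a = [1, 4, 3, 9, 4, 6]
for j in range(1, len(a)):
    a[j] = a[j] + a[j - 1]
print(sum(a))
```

79

j=1: a[1] = 4+1 = 5 → [1, 5, 3, 9, 4, 6]
j=2: a[2] = 3+5 = 8 → [1, 5, 8, 9, 4, 6]
j=3: a[3] = 9+8 = 17 → [1, 5, 8, 17, 4, 6]
j=4: a[4] = 4+17 = 21 → [1, 5, 8, 17, 21, 6]
j=5: a[5] = 6+21 = 27 → [1, 5, 8, 17, 21, 27]
sum = 79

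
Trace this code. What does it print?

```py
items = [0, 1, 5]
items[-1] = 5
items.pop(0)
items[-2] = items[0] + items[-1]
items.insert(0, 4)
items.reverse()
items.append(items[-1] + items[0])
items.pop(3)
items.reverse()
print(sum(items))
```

15

items[-1] = 5 → [0, 1, 5]
pop(0) removes 0 → [1, 5]
items[-2] = items[0]+items[-1] = 1+5 = 6 → [6, 5]
insert 4 at 0 → [4, 6, 5]
reverse → [5, 6, 4]
append items[-1]+items[0] = 4+5 = 9 → [5, 6, 4, 9]
pop(3) removes 9 → [5, 6, 4]
reverse → [4, 6, 5]
sum = 15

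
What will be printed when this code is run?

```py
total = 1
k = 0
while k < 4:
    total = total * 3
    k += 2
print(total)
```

k=0: total = 1*3 = 3
k=2: total = 3*3 = 9

9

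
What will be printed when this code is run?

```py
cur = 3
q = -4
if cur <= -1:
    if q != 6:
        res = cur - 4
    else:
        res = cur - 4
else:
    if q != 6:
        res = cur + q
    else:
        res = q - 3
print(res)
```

cur=3, q=-4
cur <= -1 is False; q != 6 is True
→ res = cur + q = -1

-1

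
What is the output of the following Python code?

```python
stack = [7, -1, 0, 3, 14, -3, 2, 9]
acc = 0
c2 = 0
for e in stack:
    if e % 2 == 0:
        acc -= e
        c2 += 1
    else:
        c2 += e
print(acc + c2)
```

e=7: not even; c2=7
e=-1: not even; c2=6
e=0: even, acc = 0-0 = 0; c2=7
e=3: not even; c2=10
e=14: even, acc = 0-14 = -14; c2=11
e=-3: not even; c2=8
e=2: even, acc = (-14)-2 = -16; c2=9
e=9: not even; c2=18
acc+c2 = (-16)+18 = 2

2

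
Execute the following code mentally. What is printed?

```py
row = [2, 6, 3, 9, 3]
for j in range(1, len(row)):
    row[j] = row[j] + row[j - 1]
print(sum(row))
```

j=1: row[1] = 6+2 = 8 → [2, 8, 3, 9, 3]
j=2: row[2] = 3+8 = 11 → [2, 8, 11, 9, 3]
j=3: row[3] = 9+11 = 20 → [2, 8, 11, 20, 3]
j=4: row[4] = 3+20 = 23 → [2, 8, 11, 20, 23]
sum = 64

64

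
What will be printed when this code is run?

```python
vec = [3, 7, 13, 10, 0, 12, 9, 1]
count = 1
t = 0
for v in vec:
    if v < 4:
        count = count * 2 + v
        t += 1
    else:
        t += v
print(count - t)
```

-33

v=3: <4, count = 1*2+3 = 5; t=1
v=7: not <4; t=8
v=13: not <4; t=21
v=10: not <4; t=31
v=0: <4, count = 5*2+0 = 10; t=32
v=12: not <4; t=44
v=9: not <4; t=53
v=1: <4, count = 10*2+1 = 21; t=54
count-t = 21-54 = -33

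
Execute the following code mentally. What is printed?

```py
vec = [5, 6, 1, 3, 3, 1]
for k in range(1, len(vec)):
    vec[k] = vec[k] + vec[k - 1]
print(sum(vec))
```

k=1: vec[1] = 6+5 = 11 → [5, 11, 1, 3, 3, 1]
k=2: vec[2] = 1+11 = 12 → [5, 11, 12, 3, 3, 1]
k=3: vec[3] = 3+12 = 15 → [5, 11, 12, 15, 3, 1]
k=4: vec[4] = 3+15 = 18 → [5, 11, 12, 15, 18, 1]
k=5: vec[5] = 1+18 = 19 → [5, 11, 12, 15, 18, 19]
sum = 80

80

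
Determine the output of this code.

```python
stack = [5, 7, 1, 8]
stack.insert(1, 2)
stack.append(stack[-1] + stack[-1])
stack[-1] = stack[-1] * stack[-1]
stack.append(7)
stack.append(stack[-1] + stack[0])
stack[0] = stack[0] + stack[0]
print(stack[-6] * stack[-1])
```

84

insert 2 at 1 → [5, 2, 7, 1, 8]
append stack[-1]+stack[-1] = 8+8 = 16 → [5, 2, 7, 1, 8, 16]
stack[-1] = stack[-1]*stack[-1] = 16*16 = 256 → [5, 2, 7, 1, 8, 256]
append 7 → [5, 2, 7, 1, 8, 256, 7]
append stack[-1]+stack[0] = 7+5 = 12 → [5, 2, 7, 1, 8, 256, 7, 12]
stack[0] = stack[0]+stack[0] = 5+5 = 10 → [10, 2, 7, 1, 8, 256, 7, 12]
stack[-6]*stack[-1] = 7*12 = 84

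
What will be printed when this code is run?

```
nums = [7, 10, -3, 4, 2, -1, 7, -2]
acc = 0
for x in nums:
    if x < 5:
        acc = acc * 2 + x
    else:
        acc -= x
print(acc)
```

-570

x=7: not <5, acc = 0-7 = -7
x=10: not <5, acc = (-7)-10 = -17
x=-3: <5, acc = (-17)*2+(-3) = -37
x=4: <5, acc = (-37)*2+4 = -70
x=2: <5, acc = (-70)*2+2 = -138
x=-1: <5, acc = (-138)*2+(-1) = -277
x=7: not <5, acc = (-277)-7 = -284
x=-2: <5, acc = (-284)*2+(-2) = -570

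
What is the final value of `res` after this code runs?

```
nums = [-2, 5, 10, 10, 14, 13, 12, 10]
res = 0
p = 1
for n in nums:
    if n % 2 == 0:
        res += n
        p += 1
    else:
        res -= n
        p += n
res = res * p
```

n=-2: even, res = 0+(-2) = -2; p=2
n=5: not even, res = (-2)-5 = -7; p=7
n=10: even, res = (-7)+10 = 3; p=8
n=10: even, res = 3+10 = 13; p=9
n=14: even, res = 13+14 = 27; p=10
n=13: not even, res = 27-13 = 14; p=23
n=12: even, res = 14+12 = 26; p=24
n=10: even, res = 26+10 = 36; p=25
res*p = 36*25 = 900

900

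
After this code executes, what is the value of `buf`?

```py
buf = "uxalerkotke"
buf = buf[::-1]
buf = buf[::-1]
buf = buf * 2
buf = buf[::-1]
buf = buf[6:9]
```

'ela'

reverse → 'ektokrelaxu'
reverse → 'uxalerkotke'
repeat ×2 → 'uxalerkotkeuxalerkotke'
reverse → 'ektokrelaxuektokrelaxu'
slice [6:9] → 'ela'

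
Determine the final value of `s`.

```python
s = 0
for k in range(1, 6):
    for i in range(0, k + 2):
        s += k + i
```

140

k=1,i=0: s = 0+1 = 1
k=1,i=1: s = 1+2 = 3
k=1,i=2: s = 3+3 = 6
k=2,i=0: s = 6+2 = 8
k=2,i=1: s = 8+3 = 11
k=2,i=2: s = 11+4 = 15
k=2,i=3: s = 15+5 = 20
k=3,i=0: s = 20+3 = 23
k=3,i=1: s = 23+4 = 27
k=3,i=2: s = 27+5 = 32
k=3,i=3: s = 32+6 = 38
k=3,i=4: s = 38+7 = 45
k=4,i=0: s = 45+4 = 49
k=4,i=1: s = 49+5 = 54
k=4,i=2: s = 54+6 = 60
k=4,i=3: s = 60+7 = 67
k=4,i=4: s = 67+8 = 75
k=4,i=5: s = 75+9 = 84
k=5,i=0: s = 84+5 = 89
k=5,i=1: s = 89+6 = 95
k=5,i=2: s = 95+7 = 102
k=5,i=3: s = 102+8 = 110
k=5,i=4: s = 110+9 = 119
k=5,i=5: s = 119+10 = 129
k=5,i=6: s = 129+11 = 140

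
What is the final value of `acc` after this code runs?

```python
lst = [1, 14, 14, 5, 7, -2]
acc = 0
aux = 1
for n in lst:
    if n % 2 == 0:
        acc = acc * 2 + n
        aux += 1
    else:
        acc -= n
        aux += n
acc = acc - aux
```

33

n=1: not even, acc = 0-1 = -1; aux=2
n=14: even, acc = (-1)*2+14 = 12; aux=3
n=14: even, acc = 12*2+14 = 38; aux=4
n=5: not even, acc = 38-5 = 33; aux=9
n=7: not even, acc = 33-7 = 26; aux=16
n=-2: even, acc = 26*2+(-2) = 50; aux=17
acc-aux = 50-17 = 33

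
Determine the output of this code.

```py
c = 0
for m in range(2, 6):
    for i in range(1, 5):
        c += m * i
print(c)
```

m=2,i=1: c = 0+2 = 2
m=2,i=2: c = 2+4 = 6
m=2,i=3: c = 6+6 = 12
m=2,i=4: c = 12+8 = 20
m=3,i=1: c = 20+3 = 23
m=3,i=2: c = 23+6 = 29
m=3,i=3: c = 29+9 = 38
m=3,i=4: c = 38+12 = 50
m=4,i=1: c = 50+4 = 54
m=4,i=2: c = 54+8 = 62
m=4,i=3: c = 62+12 = 74
m=4,i=4: c = 74+16 = 90
m=5,i=1: c = 90+5 = 95
m=5,i=2: c = 95+10 = 105
m=5,i=3: c = 105+15 = 120
m=5,i=4: c = 120+20 = 140

140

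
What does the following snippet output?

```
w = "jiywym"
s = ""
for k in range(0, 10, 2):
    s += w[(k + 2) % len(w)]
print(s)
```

k=0: add w[2]='y' → 'y'
k=2: add w[4]='y' → 'yy'
k=4: add w[0]='j' → 'yyj'
k=6: add w[2]='y' → 'yyjy'
k=8: add w[4]='y' → 'yyjyy'

yyjyy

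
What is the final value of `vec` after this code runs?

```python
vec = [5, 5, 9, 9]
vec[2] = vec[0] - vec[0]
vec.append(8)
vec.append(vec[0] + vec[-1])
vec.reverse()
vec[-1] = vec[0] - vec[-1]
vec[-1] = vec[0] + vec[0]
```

[13, 8, 9, 0, 5, 26]

vec[2] = vec[0]-vec[0] = 5-5 = 0 → [5, 5, 0, 9]
append 8 → [5, 5, 0, 9, 8]
append vec[0]+vec[-1] = 5+8 = 13 → [5, 5, 0, 9, 8, 13]
reverse → [13, 8, 9, 0, 5, 5]
vec[-1] = vec[0]-vec[-1] = 13-5 = 8 → [13, 8, 9, 0, 5, 8]
vec[-1] = vec[0]+vec[0] = 13+13 = 26 → [13, 8, 9, 0, 5, 26]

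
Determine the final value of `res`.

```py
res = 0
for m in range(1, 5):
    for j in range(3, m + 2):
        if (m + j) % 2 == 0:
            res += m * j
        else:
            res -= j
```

10

m=2,j=3: odd sum, res = 0-3 = -3
m=3,j=3: even sum, res = (-3)+9 = 6
m=3,j=4: odd sum, res = 6-4 = 2
m=4,j=3: odd sum, res = 2-3 = -1
m=4,j=4: even sum, res = (-1)+16 = 15
m=4,j=5: odd sum, res = 15-5 = 10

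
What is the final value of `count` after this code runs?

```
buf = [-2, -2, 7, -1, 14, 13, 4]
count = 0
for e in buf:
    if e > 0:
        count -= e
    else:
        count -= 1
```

-41

e=-2: not >0, count = 0-1 = -1
e=-2: not >0, count = (-1)-1 = -2
e=7: >0, count = (-2)-7 = -9
e=-1: not >0, count = (-9)-1 = -10
e=14: >0, count = (-10)-14 = -24
e=13: >0, count = (-24)-13 = -37
e=4: >0, count = (-37)-4 = -41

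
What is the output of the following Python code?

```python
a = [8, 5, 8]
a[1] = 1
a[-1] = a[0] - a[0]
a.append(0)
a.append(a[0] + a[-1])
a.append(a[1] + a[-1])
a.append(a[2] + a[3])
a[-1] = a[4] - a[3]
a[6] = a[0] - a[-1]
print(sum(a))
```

26

a[1] = 1 → [8, 1, 8]
a[-1] = a[0]-a[0] = 8-8 = 0 → [8, 1, 0]
append 0 → [8, 1, 0, 0]
append a[0]+a[-1] = 8+0 = 8 → [8, 1, 0, 0, 8]
append a[1]+a[-1] = 1+8 = 9 → [8, 1, 0, 0, 8, 9]
append a[2]+a[3] = 0+0 = 0 → [8, 1, 0, 0, 8, 9, 0]
a[-1] = a[4]-a[3] = 8-0 = 8 → [8, 1, 0, 0, 8, 9, 8]
a[6] = a[0]-a[-1] = 8-8 = 0 → [8, 1, 0, 0, 8, 9, 0]
sum = 26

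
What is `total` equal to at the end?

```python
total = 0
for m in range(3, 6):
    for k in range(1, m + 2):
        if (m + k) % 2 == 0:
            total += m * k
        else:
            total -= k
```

m=3,k=1: even sum, total = 0+3 = 3
m=3,k=2: odd sum, total = 3-2 = 1
m=3,k=3: even sum, total = 1+9 = 10
m=3,k=4: odd sum, total = 10-4 = 6
m=4,k=1: odd sum, total = 6-1 = 5
m=4,k=2: even sum, total = 5+8 = 13
m=4,k=3: odd sum, total = 13-3 = 10
m=4,k=4: even sum, total = 10+16 = 26
m=4,k=5: odd sum, total = 26-5 = 21
m=5,k=1: even sum, total = 21+5 = 26
m=5,k=2: odd sum, total = 26-2 = 24
m=5,k=3: even sum, total = 24+15 = 39
m=5,k=4: odd sum, total = 39-4 = 35
m=5,k=5: even sum, total = 35+25 = 60
m=5,k=6: odd sum, total = 60-6 = 54

54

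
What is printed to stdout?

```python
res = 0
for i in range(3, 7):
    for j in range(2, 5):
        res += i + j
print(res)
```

i=3,j=2: res = 0+5 = 5
i=3,j=3: res = 5+6 = 11
i=3,j=4: res = 11+7 = 18
i=4,j=2: res = 18+6 = 24
i=4,j=3: res = 24+7 = 31
i=4,j=4: res = 31+8 = 39
i=5,j=2: res = 39+7 = 46
i=5,j=3: res = 46+8 = 54
i=5,j=4: res = 54+9 = 63
i=6,j=2: res = 63+8 = 71
i=6,j=3: res = 71+9 = 80
i=6,j=4: res = 80+10 = 90

90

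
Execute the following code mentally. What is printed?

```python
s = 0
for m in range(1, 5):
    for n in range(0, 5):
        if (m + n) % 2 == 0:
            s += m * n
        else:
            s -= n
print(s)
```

32

m=1,n=0: odd sum, s = 0-0 = 0
m=1,n=1: even sum, s = 0+1 = 1
m=1,n=2: odd sum, s = 1-2 = -1
m=1,n=3: even sum, s = (-1)+3 = 2
m=1,n=4: odd sum, s = 2-4 = -2
m=2,n=0: even sum, s = (-2)+0 = -2
m=2,n=1: odd sum, s = (-2)-1 = -3
m=2,n=2: even sum, s = (-3)+4 = 1
m=2,n=3: odd sum, s = 1-3 = -2
m=2,n=4: even sum, s = (-2)+8 = 6
m=3,n=0: odd sum, s = 6-0 = 6
m=3,n=1: even sum, s = 6+3 = 9
m=3,n=2: odd sum, s = 9-2 = 7
m=3,n=3: even sum, s = 7+9 = 16
m=3,n=4: odd sum, s = 16-4 = 12
m=4,n=0: even sum, s = 12+0 = 12
m=4,n=1: odd sum, s = 12-1 = 11
m=4,n=2: even sum, s = 11+8 = 19
m=4,n=3: odd sum, s = 19-3 = 16
m=4,n=4: even sum, s = 16+16 = 32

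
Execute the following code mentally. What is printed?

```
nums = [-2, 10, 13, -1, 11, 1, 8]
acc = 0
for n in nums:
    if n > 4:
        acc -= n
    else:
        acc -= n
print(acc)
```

-40

n=-2: not >4, acc = 0-(-2) = 2
n=10: >4, acc = 2-10 = -8
n=13: >4, acc = (-8)-13 = -21
n=-1: not >4, acc = (-21)-(-1) = -20
n=11: >4, acc = (-20)-11 = -31
n=1: not >4, acc = (-31)-1 = -32
n=8: >4, acc = (-32)-8 = -40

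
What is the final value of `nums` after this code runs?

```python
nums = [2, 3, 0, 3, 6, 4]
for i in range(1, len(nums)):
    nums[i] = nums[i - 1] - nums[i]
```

i=1: nums[1] = 2-3 = -1 → [2, -1, 0, 3, 6, 4]
i=2: nums[2] = (-1)-0 = -1 → [2, -1, -1, 3, 6, 4]
i=3: nums[3] = (-1)-3 = -4 → [2, -1, -1, -4, 6, 4]
i=4: nums[4] = (-4)-6 = -10 → [2, -1, -1, -4, -10, 4]
i=5: nums[5] = (-10)-4 = -14 → [2, -1, -1, -4, -10, -14]

[2, -1, -1, -4, -10, -14]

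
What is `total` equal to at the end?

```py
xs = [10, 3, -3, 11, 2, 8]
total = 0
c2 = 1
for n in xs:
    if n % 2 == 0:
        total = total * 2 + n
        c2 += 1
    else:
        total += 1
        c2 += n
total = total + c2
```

79

n=10: even, total = 0*2+10 = 10; c2=2
n=3: not even, total = 10+1 = 11; c2=5
n=-3: not even, total = 11+1 = 12; c2=2
n=11: not even, total = 12+1 = 13; c2=13
n=2: even, total = 13*2+2 = 28; c2=14
n=8: even, total = 28*2+8 = 64; c2=15
total+c2 = 64+15 = 79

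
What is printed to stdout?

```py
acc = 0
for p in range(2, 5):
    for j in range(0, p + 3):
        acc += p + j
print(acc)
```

p=2,j=0: acc = 0+2 = 2
p=2,j=1: acc = 2+3 = 5
p=2,j=2: acc = 5+4 = 9
p=2,j=3: acc = 9+5 = 14
p=2,j=4: acc = 14+6 = 20
p=3,j=0: acc = 20+3 = 23
p=3,j=1: acc = 23+4 = 27
p=3,j=2: acc = 27+5 = 32
p=3,j=3: acc = 32+6 = 38
p=3,j=4: acc = 38+7 = 45
p=3,j=5: acc = 45+8 = 53
p=4,j=0: acc = 53+4 = 57
p=4,j=1: acc = 57+5 = 62
p=4,j=2: acc = 62+6 = 68
p=4,j=3: acc = 68+7 = 75
p=4,j=4: acc = 75+8 = 83
p=4,j=5: acc = 83+9 = 92
p=4,j=6: acc = 92+10 = 102

102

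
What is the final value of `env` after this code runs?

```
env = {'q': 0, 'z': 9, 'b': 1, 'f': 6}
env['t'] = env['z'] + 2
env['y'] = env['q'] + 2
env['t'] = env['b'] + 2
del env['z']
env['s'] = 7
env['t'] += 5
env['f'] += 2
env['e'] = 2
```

env['t'] = env['z']+2 = 11 → {'q': 0, 'z': 9, 'b': 1, 'f': 6, 't': 11}
env['y'] = env['q']+2 = 2 → {'q': 0, 'z': 9, 'b': 1, 'f': 6, 't': 11, 'y': 2}
env['t'] = env['b']+2 = 3 → {'q': 0, 'z': 9, 'b': 1, 'f': 6, 't': 3, 'y': 2}
del 'z' → {'q': 0, 'b': 1, 'f': 6, 't': 3, 'y': 2}
env['s'] = 7 → {'q': 0, 'b': 1, 'f': 6, 't': 3, 'y': 2, 's': 7}
env['t'] = 3+5 = 8 → {'q': 0, 'b': 1, 'f': 6, 't': 8, 'y': 2, 's': 7}
env['f'] = 6+2 = 8 → {'q': 0, 'b': 1, 'f': 8, 't': 8, 'y': 2, 's': 7}
env['e'] = 2 → {'q': 0, 'b': 1, 'f': 8, 't': 8, 'y': 2, 's': 7, 'e': 2}

{'q': 0, 'b': 1, 'f': 8, 't': 8, 'y': 2, 's': 7, 'e': 2}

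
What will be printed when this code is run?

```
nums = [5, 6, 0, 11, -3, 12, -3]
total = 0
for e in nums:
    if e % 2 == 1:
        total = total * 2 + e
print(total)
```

75

e=5: odd, total = 0*2+5 = 5
e=6: not odd
e=0: not odd
e=11: odd, total = 5*2+11 = 21
e=-3: odd, total = 21*2+(-3) = 39
e=12: not odd
e=-3: odd, total = 39*2+(-3) = 75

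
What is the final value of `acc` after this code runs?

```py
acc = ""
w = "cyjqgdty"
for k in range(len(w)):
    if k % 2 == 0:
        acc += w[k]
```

'cjgt'

k=0: add 'c' → 'c'
k=1: skip
k=2: add 'j' → 'cj'
k=3: skip
k=4: add 'g' → 'cjg'
k=5: skip
k=6: add 't' → 'cjgt'
k=7: skip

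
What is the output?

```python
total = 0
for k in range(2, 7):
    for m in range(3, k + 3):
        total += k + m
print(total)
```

185

k=2,m=3: total = 0+5 = 5
k=2,m=4: total = 5+6 = 11
k=3,m=3: total = 11+6 = 17
k=3,m=4: total = 17+7 = 24
k=3,m=5: total = 24+8 = 32
k=4,m=3: total = 32+7 = 39
k=4,m=4: total = 39+8 = 47
k=4,m=5: total = 47+9 = 56
k=4,m=6: total = 56+10 = 66
k=5,m=3: total = 66+8 = 74
k=5,m=4: total = 74+9 = 83
k=5,m=5: total = 83+10 = 93
k=5,m=6: total = 93+11 = 104
k=5,m=7: total = 104+12 = 116
k=6,m=3: total = 116+9 = 125
k=6,m=4: total = 125+10 = 135
k=6,m=5: total = 135+11 = 146
k=6,m=6: total = 146+12 = 158
k=6,m=7: total = 158+13 = 171
k=6,m=8: total = 171+14 = 185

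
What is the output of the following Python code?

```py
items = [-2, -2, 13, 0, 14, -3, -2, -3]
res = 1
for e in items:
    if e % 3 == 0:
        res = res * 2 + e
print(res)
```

e=-2: not %3==0
e=-2: not %3==0
e=13: not %3==0
e=0: %3==0, res = 1*2+0 = 2
e=14: not %3==0
e=-3: %3==0, res = 2*2+(-3) = 1
e=-2: not %3==0
e=-3: %3==0, res = 1*2+(-3) = -1

-1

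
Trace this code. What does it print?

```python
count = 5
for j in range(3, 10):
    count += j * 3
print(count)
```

131

j=3: count = 5+3*3 = 14
j=4: count = 14+4*3 = 26
j=5: count = 26+5*3 = 41
j=6: count = 41+6*3 = 59
j=7: count = 59+7*3 = 80
j=8: count = 80+8*3 = 104
j=9: count = 104+9*3 = 131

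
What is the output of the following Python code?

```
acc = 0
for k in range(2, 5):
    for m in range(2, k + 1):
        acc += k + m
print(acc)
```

36

k=2,m=2: acc = 0+4 = 4
k=3,m=2: acc = 4+5 = 9
k=3,m=3: acc = 9+6 = 15
k=4,m=2: acc = 15+6 = 21
k=4,m=3: acc = 21+7 = 28
k=4,m=4: acc = 28+8 = 36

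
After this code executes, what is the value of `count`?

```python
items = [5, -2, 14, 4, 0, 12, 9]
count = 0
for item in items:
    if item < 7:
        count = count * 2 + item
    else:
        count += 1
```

46

item=5: <7, count = 0*2+5 = 5
item=-2: <7, count = 5*2+(-2) = 8
item=14: not <7, count = 8+1 = 9
item=4: <7, count = 9*2+4 = 22
item=0: <7, count = 22*2+0 = 44
item=12: not <7, count = 44+1 = 45
item=9: not <7, count = 45+1 = 46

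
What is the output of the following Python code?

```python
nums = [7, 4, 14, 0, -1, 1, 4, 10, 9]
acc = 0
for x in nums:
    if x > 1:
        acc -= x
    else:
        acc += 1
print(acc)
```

-45

x=7: >1, acc = 0-7 = -7
x=4: >1, acc = (-7)-4 = -11
x=14: >1, acc = (-11)-14 = -25
x=0: not >1, acc = (-25)+1 = -24
x=-1: not >1, acc = (-24)+1 = -23
x=1: not >1, acc = (-23)+1 = -22
x=4: >1, acc = (-22)-4 = -26
x=10: >1, acc = (-26)-10 = -36
x=9: >1, acc = (-36)-9 = -45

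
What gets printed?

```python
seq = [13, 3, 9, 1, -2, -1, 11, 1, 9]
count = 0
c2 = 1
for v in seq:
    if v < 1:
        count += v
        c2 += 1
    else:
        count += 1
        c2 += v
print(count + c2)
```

54

v=13: not <1, count = 0+1 = 1; c2=14
v=3: not <1, count = 1+1 = 2; c2=17
v=9: not <1, count = 2+1 = 3; c2=26
v=1: not <1, count = 3+1 = 4; c2=27
v=-2: <1, count = 4+(-2) = 2; c2=28
v=-1: <1, count = 2+(-1) = 1; c2=29
v=11: not <1, count = 1+1 = 2; c2=40
v=1: not <1, count = 2+1 = 3; c2=41
v=9: not <1, count = 3+1 = 4; c2=50
count+c2 = 4+50 = 54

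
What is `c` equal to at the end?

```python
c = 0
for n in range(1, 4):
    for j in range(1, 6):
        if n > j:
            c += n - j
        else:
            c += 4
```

n=1,j=1: not 1>1, c = 0+4 = 4
n=1,j=2: not 1>2, c = 4+4 = 8
n=1,j=3: not 1>3, c = 8+4 = 12
n=1,j=4: not 1>4, c = 12+4 = 16
n=1,j=5: not 1>5, c = 16+4 = 20
n=2,j=1: 2>1, c = 20+1 = 21
n=2,j=2: not 2>2, c = 21+4 = 25
n=2,j=3: not 2>3, c = 25+4 = 29
n=2,j=4: not 2>4, c = 29+4 = 33
n=2,j=5: not 2>5, c = 33+4 = 37
n=3,j=1: 3>1, c = 37+2 = 39
n=3,j=2: 3>2, c = 39+1 = 40
n=3,j=3: not 3>3, c = 40+4 = 44
n=3,j=4: not 3>4, c = 44+4 = 48
n=3,j=5: not 3>5, c = 48+4 = 52

52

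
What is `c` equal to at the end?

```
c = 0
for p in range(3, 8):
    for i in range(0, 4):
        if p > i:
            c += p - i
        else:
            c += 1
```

71

p=3,i=0: 3>0, c = 0+3 = 3
p=3,i=1: 3>1, c = 3+2 = 5
p=3,i=2: 3>2, c = 5+1 = 6
p=3,i=3: not 3>3, c = 6+1 = 7
p=4,i=0: 4>0, c = 7+4 = 11
p=4,i=1: 4>1, c = 11+3 = 14
p=4,i=2: 4>2, c = 14+2 = 16
p=4,i=3: 4>3, c = 16+1 = 17
p=5,i=0: 5>0, c = 17+5 = 22
p=5,i=1: 5>1, c = 22+4 = 26
p=5,i=2: 5>2, c = 26+3 = 29
p=5,i=3: 5>3, c = 29+2 = 31
p=6,i=0: 6>0, c = 31+6 = 37
p=6,i=1: 6>1, c = 37+5 = 42
p=6,i=2: 6>2, c = 42+4 = 46
p=6,i=3: 6>3, c = 46+3 = 49
p=7,i=0: 7>0, c = 49+7 = 56
p=7,i=1: 7>1, c = 56+6 = 62
p=7,i=2: 7>2, c = 62+5 = 67
p=7,i=3: 7>3, c = 67+4 = 71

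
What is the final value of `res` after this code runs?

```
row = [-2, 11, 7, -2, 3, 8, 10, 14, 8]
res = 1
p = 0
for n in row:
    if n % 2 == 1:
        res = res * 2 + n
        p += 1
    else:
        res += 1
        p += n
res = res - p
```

n=-2: not odd, res = 1+1 = 2; p=-2
n=11: odd, res = 2*2+11 = 15; p=-1
n=7: odd, res = 15*2+7 = 37; p=0
n=-2: not odd, res = 37+1 = 38; p=-2
n=3: odd, res = 38*2+3 = 79; p=-1
n=8: not odd, res = 79+1 = 80; p=7
n=10: not odd, res = 80+1 = 81; p=17
n=14: not odd, res = 81+1 = 82; p=31
n=8: not odd, res = 82+1 = 83; p=39
res-p = 83-39 = 44

44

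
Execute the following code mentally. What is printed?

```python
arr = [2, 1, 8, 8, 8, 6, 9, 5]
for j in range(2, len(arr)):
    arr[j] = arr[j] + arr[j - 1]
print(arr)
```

j=2: arr[2] = 8+1 = 9 → [2, 1, 9, 8, 8, 6, 9, 5]
j=3: arr[3] = 8+9 = 17 → [2, 1, 9, 17, 8, 6, 9, 5]
j=4: arr[4] = 8+17 = 25 → [2, 1, 9, 17, 25, 6, 9, 5]
j=5: arr[5] = 6+25 = 31 → [2, 1, 9, 17, 25, 31, 9, 5]
j=6: arr[6] = 9+31 = 40 → [2, 1, 9, 17, 25, 31, 40, 5]
j=7: arr[7] = 5+40 = 45 → [2, 1, 9, 17, 25, 31, 40, 45]

[2, 1, 9, 17, 25, 31, 40, 45]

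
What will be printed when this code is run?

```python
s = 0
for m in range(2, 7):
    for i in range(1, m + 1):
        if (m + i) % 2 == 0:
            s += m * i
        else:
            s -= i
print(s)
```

135

m=2,i=1: odd sum, s = 0-1 = -1
m=2,i=2: even sum, s = (-1)+4 = 3
m=3,i=1: even sum, s = 3+3 = 6
m=3,i=2: odd sum, s = 6-2 = 4
m=3,i=3: even sum, s = 4+9 = 13
m=4,i=1: odd sum, s = 13-1 = 12
m=4,i=2: even sum, s = 12+8 = 20
m=4,i=3: odd sum, s = 20-3 = 17
m=4,i=4: even sum, s = 17+16 = 33
m=5,i=1: even sum, s = 33+5 = 38
m=5,i=2: odd sum, s = 38-2 = 36
m=5,i=3: even sum, s = 36+15 = 51
m=5,i=4: odd sum, s = 51-4 = 47
m=5,i=5: even sum, s = 47+25 = 72
m=6,i=1: odd sum, s = 72-1 = 71
m=6,i=2: even sum, s = 71+12 = 83
m=6,i=3: odd sum, s = 83-3 = 80
m=6,i=4: even sum, s = 80+24 = 104
m=6,i=5: odd sum, s = 104-5 = 99
m=6,i=6: even sum, s = 99+36 = 135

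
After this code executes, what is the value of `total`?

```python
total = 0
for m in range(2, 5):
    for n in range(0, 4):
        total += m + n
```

m=2,n=0: total = 0+2 = 2
m=2,n=1: total = 2+3 = 5
m=2,n=2: total = 5+4 = 9
m=2,n=3: total = 9+5 = 14
m=3,n=0: total = 14+3 = 17
m=3,n=1: total = 17+4 = 21
m=3,n=2: total = 21+5 = 26
m=3,n=3: total = 26+6 = 32
m=4,n=0: total = 32+4 = 36
m=4,n=1: total = 36+5 = 41
m=4,n=2: total = 41+6 = 47
m=4,n=3: total = 47+7 = 54

54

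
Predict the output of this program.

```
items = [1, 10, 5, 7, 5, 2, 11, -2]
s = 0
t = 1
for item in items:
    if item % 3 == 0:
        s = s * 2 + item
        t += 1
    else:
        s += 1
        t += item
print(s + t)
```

48

item=1: not %3==0, s = 0+1 = 1; t=2
item=10: not %3==0, s = 1+1 = 2; t=12
item=5: not %3==0, s = 2+1 = 3; t=17
item=7: not %3==0, s = 3+1 = 4; t=24
item=5: not %3==0, s = 4+1 = 5; t=29
item=2: not %3==0, s = 5+1 = 6; t=31
item=11: not %3==0, s = 6+1 = 7; t=42
item=-2: not %3==0, s = 7+1 = 8; t=40
s+t = 8+40 = 48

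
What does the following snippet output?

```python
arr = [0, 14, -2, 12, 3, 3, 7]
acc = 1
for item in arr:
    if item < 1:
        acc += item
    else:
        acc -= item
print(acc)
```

-40

item=0: <1, acc = 1+0 = 1
item=14: not <1, acc = 1-14 = -13
item=-2: <1, acc = (-13)+(-2) = -15
item=12: not <1, acc = (-15)-12 = -27
item=3: not <1, acc = (-27)-3 = -30
item=3: not <1, acc = (-30)-3 = -33
item=7: not <1, acc = (-33)-7 = -40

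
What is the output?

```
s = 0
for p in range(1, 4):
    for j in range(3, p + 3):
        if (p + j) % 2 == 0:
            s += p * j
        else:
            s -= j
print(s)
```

28

p=1,j=3: even sum, s = 0+3 = 3
p=2,j=3: odd sum, s = 3-3 = 0
p=2,j=4: even sum, s = 0+8 = 8
p=3,j=3: even sum, s = 8+9 = 17
p=3,j=4: odd sum, s = 17-4 = 13
p=3,j=5: even sum, s = 13+15 = 28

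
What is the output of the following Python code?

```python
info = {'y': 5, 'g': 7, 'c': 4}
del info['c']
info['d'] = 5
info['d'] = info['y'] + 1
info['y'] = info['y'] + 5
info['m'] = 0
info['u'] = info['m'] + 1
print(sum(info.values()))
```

24

del 'c' → {'y': 5, 'g': 7}
info['d'] = 5 → {'y': 5, 'g': 7, 'd': 5}
info['d'] = info['y']+1 = 6 → {'y': 5, 'g': 7, 'd': 6}
info['y'] = info['y']+5 = 10 → {'y': 10, 'g': 7, 'd': 6}
info['m'] = 0 → {'y': 10, 'g': 7, 'd': 6, 'm': 0}
info['u'] = info['m']+1 = 1 → {'y': 10, 'g': 7, 'd': 6, 'm': 0, 'u': 1}
sum of values = 24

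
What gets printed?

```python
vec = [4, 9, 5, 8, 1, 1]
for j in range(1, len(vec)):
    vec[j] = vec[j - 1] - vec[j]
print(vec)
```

[4, -5, -10, -18, -19, -20]

j=1: vec[1] = 4-9 = -5 → [4, -5, 5, 8, 1, 1]
j=2: vec[2] = (-5)-5 = -10 → [4, -5, -10, 8, 1, 1]
j=3: vec[3] = (-10)-8 = -18 → [4, -5, -10, -18, 1, 1]
j=4: vec[4] = (-18)-1 = -19 → [4, -5, -10, -18, -19, 1]
j=5: vec[5] = (-19)-1 = -20 → [4, -5, -10, -18, -19, -20]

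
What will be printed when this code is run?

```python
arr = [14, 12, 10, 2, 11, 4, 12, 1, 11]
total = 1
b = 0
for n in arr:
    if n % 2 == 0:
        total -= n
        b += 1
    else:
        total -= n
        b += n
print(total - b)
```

n=14: even, total = 1-14 = -13; b=1
n=12: even, total = (-13)-12 = -25; b=2
n=10: even, total = (-25)-10 = -35; b=3
n=2: even, total = (-35)-2 = -37; b=4
n=11: not even, total = (-37)-11 = -48; b=15
n=4: even, total = (-48)-4 = -52; b=16
n=12: even, total = (-52)-12 = -64; b=17
n=1: not even, total = (-64)-1 = -65; b=18
n=11: not even, total = (-65)-11 = -76; b=29
total-b = (-76)-29 = -105

-105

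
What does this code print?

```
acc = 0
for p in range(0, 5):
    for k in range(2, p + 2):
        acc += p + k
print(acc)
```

p=1,k=2: acc = 0+3 = 3
p=2,k=2: acc = 3+4 = 7
p=2,k=3: acc = 7+5 = 12
p=3,k=2: acc = 12+5 = 17
p=3,k=3: acc = 17+6 = 23
p=3,k=4: acc = 23+7 = 30
p=4,k=2: acc = 30+6 = 36
p=4,k=3: acc = 36+7 = 43
p=4,k=4: acc = 43+8 = 51
p=4,k=5: acc = 51+9 = 60

60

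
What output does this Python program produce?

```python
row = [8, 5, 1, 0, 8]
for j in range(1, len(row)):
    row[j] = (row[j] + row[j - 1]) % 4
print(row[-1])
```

2

j=1: row[1] = (5+8)%4 = 1 → [8, 1, 1, 0, 8]
j=2: row[2] = (1+1)%4 = 2 → [8, 1, 2, 0, 8]
j=3: row[3] = (0+2)%4 = 2 → [8, 1, 2, 2, 8]
j=4: row[4] = (8+2)%4 = 2 → [8, 1, 2, 2, 2]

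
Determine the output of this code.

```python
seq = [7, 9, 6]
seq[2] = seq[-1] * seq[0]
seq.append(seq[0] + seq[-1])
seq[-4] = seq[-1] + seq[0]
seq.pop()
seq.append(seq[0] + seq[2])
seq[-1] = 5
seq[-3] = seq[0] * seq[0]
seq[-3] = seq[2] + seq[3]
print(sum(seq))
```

seq[2] = seq[-1]*seq[0] = 6*7 = 42 → [7, 9, 42]
append seq[0]+seq[-1] = 7+42 = 49 → [7, 9, 42, 49]
seq[-4] = seq[-1]+seq[0] = 49+7 = 56 → [56, 9, 42, 49]
pop() removes 49 → [56, 9, 42]
append seq[0]+seq[2] = 56+42 = 98 → [56, 9, 42, 98]
seq[-1] = 5 → [56, 9, 42, 5]
seq[-3] = seq[0]*seq[0] = 56*56 = 3136 → [56, 3136, 42, 5]
seq[-3] = seq[2]+seq[3] = 42+5 = 47 → [56, 47, 42, 5]
sum = 150

150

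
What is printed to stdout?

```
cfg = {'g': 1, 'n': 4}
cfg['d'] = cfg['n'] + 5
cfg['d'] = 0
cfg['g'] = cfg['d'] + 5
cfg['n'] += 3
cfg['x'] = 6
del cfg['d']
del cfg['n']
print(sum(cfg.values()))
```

11

cfg['d'] = cfg['n']+5 = 9 → {'g': 1, 'n': 4, 'd': 9}
cfg['d'] = 0 → {'g': 1, 'n': 4, 'd': 0}
cfg['g'] = cfg['d']+5 = 5 → {'g': 5, 'n': 4, 'd': 0}
cfg['n'] = 4+3 = 7 → {'g': 5, 'n': 7, 'd': 0}
cfg['x'] = 6 → {'g': 5, 'n': 7, 'd': 0, 'x': 6}
del 'd' → {'g': 5, 'n': 7, 'x': 6}
del 'n' → {'g': 5, 'x': 6}
sum of values = 11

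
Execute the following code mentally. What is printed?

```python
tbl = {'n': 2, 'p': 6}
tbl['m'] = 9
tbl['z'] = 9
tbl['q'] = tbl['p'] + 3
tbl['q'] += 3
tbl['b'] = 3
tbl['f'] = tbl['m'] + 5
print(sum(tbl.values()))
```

55

tbl['m'] = 9 → {'n': 2, 'p': 6, 'm': 9}
tbl['z'] = 9 → {'n': 2, 'p': 6, 'm': 9, 'z': 9}
tbl['q'] = tbl['p']+3 = 9 → {'n': 2, 'p': 6, 'm': 9, 'z': 9, 'q': 9}
tbl['q'] = 9+3 = 12 → {'n': 2, 'p': 6, 'm': 9, 'z': 9, 'q': 12}
tbl['b'] = 3 → {'n': 2, 'p': 6, 'm': 9, 'z': 9, 'q': 12, 'b': 3}
tbl['f'] = tbl['m']+5 = 14 → {'n': 2, 'p': 6, 'm': 9, 'z': 9, 'q': 12, 'b': 3, 'f': 14}
sum of values = 55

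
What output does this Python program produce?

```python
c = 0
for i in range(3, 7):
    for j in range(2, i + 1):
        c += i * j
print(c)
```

i=3,j=2: c = 0+6 = 6
i=3,j=3: c = 6+9 = 15
i=4,j=2: c = 15+8 = 23
i=4,j=3: c = 23+12 = 35
i=4,j=4: c = 35+16 = 51
i=5,j=2: c = 51+10 = 61
i=5,j=3: c = 61+15 = 76
i=5,j=4: c = 76+20 = 96
i=5,j=5: c = 96+25 = 121
i=6,j=2: c = 121+12 = 133
i=6,j=3: c = 133+18 = 151
i=6,j=4: c = 151+24 = 175
i=6,j=5: c = 175+30 = 205
i=6,j=6: c = 205+36 = 241

241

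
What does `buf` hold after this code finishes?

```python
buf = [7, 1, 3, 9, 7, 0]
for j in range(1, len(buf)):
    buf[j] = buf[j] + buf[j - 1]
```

[7, 8, 11, 20, 27, 27]

j=1: buf[1] = 1+7 = 8 → [7, 8, 3, 9, 7, 0]
j=2: buf[2] = 3+8 = 11 → [7, 8, 11, 9, 7, 0]
j=3: buf[3] = 9+11 = 20 → [7, 8, 11, 20, 7, 0]
j=4: buf[4] = 7+20 = 27 → [7, 8, 11, 20, 27, 0]
j=5: buf[5] = 0+27 = 27 → [7, 8, 11, 20, 27, 27]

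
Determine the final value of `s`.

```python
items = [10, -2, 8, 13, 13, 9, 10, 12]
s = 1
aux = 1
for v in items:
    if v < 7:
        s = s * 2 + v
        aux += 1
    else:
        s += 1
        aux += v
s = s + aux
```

85

v=10: not <7, s = 1+1 = 2; aux=11
v=-2: <7, s = 2*2+(-2) = 2; aux=12
v=8: not <7, s = 2+1 = 3; aux=20
v=13: not <7, s = 3+1 = 4; aux=33
v=13: not <7, s = 4+1 = 5; aux=46
v=9: not <7, s = 5+1 = 6; aux=55
v=10: not <7, s = 6+1 = 7; aux=65
v=12: not <7, s = 7+1 = 8; aux=77
s+aux = 8+77 = 85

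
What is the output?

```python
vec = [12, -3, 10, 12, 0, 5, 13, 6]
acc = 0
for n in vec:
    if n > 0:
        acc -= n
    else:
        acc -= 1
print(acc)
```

-60

n=12: >0, acc = 0-12 = -12
n=-3: not >0, acc = (-12)-1 = -13
n=10: >0, acc = (-13)-10 = -23
n=12: >0, acc = (-23)-12 = -35
n=0: not >0, acc = (-35)-1 = -36
n=5: >0, acc = (-36)-5 = -41
n=13: >0, acc = (-41)-13 = -54
n=6: >0, acc = (-54)-6 = -60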